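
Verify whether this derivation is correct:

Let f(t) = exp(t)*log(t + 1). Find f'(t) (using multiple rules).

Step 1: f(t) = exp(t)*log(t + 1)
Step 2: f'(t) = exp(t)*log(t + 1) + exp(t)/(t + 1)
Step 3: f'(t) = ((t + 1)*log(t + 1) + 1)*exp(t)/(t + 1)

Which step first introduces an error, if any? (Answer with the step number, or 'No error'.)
No error

All steps in this derivation are correct.
The final answer f'(t) = ((t + 1)*log(t + 1) + 1)*exp(t)/(t + 1) is valid.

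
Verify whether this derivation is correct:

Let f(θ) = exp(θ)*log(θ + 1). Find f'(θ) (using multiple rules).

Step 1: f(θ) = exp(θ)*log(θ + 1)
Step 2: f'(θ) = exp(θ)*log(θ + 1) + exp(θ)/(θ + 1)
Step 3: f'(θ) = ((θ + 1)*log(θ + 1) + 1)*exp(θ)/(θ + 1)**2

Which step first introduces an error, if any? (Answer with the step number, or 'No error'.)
Step 3

Step 3 is incorrect due to a wrong exponent.
The step shows: ((θ + 1)*log(θ + 1) + 1)*exp(θ)/(θ + 1)**2
The correct value should be: ((θ + 1)*log(θ + 1) + 1)*exp(θ)/(θ + 1)

Explanation: The exponent -1 on θ + 1 was incorrectly written as -2: the term ((θ + 1)*log(θ + 1) + 1)*exp(θ)/(θ + 1) was incorrectly written as ((θ + 1)*log(θ + 1) + 1)*exp(θ)/(θ + 1)**2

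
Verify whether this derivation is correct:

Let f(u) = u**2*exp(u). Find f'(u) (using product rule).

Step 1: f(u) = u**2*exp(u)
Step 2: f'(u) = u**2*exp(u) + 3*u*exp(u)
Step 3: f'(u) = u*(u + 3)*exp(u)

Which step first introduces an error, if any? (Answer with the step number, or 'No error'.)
Step 2

Step 2 is incorrect due to a wrong coefficient.
The step shows: u**2*exp(u) + 3*u*exp(u)
The correct value should be: u**2*exp(u) + 2*u*exp(u)

Explanation: The coefficient 2 was incorrectly written as 3: the term 2*u*exp(u) was incorrectly written as 3*u*exp(u)
The later steps are derived from this incorrect expression, so the error originates in Step 2.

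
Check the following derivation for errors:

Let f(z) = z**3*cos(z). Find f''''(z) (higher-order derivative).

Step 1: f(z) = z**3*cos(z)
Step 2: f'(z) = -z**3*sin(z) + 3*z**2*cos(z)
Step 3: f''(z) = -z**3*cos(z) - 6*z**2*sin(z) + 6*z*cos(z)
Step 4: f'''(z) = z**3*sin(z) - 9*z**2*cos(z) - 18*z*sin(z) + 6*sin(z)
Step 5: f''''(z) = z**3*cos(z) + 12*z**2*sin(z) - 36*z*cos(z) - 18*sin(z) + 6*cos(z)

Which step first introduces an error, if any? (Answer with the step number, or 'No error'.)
Step 4

Step 4 is incorrect due to a wrong trig function.
The step shows: z**3*sin(z) - 9*z**2*cos(z) - 18*z*sin(z) + 6*sin(z)
The correct value should be: z**3*sin(z) - 9*z**2*cos(z) - 18*z*sin(z) + 6*cos(z)

Explanation: cos(z) was incorrectly written as sin(z): the term 6*cos(z) was incorrectly written as 6*sin(z)
The later steps are derived from this incorrect expression, so the error originates in Step 4.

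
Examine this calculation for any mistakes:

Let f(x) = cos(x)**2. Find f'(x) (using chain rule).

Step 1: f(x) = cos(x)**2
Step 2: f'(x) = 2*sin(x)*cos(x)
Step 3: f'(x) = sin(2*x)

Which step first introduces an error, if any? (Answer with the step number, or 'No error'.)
Step 2

Step 2 is incorrect due to a sign flip.
The step shows: 2*sin(x)*cos(x)
The correct value should be: -2*sin(x)*cos(x)

Explanation: The sign of the whole expression was flipped: the term -2*sin(x)*cos(x) was incorrectly written as 2*sin(x)*cos(x)
The later steps are derived from this incorrect expression, so the error originates in Step 2.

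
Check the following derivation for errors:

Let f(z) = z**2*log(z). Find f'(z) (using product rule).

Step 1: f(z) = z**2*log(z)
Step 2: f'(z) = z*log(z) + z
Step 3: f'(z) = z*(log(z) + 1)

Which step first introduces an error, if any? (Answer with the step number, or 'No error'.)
Step 2

Step 2 is incorrect due to a wrong coefficient.
The step shows: z*log(z) + z
The correct value should be: 2*z*log(z) + z

Explanation: The coefficient 2 was incorrectly written as 1: the term 2*z*log(z) was incorrectly written as z*log(z)
The later steps are derived from this incorrect expression, so the error originates in Step 2.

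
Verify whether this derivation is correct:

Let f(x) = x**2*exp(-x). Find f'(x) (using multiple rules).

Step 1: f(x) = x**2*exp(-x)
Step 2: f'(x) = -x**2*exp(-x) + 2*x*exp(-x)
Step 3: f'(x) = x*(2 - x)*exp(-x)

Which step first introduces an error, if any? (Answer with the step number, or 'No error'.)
No error

All steps in this derivation are correct.
The final answer f'(x) = x*(2 - x)*exp(-x) is valid.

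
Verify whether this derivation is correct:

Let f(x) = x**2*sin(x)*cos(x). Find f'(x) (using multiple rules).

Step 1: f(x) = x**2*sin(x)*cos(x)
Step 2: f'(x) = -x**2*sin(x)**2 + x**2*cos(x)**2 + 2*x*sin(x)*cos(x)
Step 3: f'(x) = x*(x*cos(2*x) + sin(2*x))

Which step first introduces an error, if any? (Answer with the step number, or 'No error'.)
No error

All steps in this derivation are correct.
The final answer f'(x) = x*(x*cos(2*x) + sin(2*x)) is valid.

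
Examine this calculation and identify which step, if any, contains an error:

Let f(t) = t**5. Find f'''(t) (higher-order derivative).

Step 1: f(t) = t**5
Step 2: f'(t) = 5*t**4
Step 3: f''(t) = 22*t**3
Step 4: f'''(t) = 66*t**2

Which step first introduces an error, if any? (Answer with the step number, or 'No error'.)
Step 3

Step 3 is incorrect due to a wrong coefficient.
The step shows: 22*t**3
The correct value should be: 20*t**3

Explanation: The coefficient 20 was incorrectly written as 22: the term 20*t**3 was incorrectly written as 22*t**3
The later steps are derived from this incorrect expression, so the error originates in Step 3.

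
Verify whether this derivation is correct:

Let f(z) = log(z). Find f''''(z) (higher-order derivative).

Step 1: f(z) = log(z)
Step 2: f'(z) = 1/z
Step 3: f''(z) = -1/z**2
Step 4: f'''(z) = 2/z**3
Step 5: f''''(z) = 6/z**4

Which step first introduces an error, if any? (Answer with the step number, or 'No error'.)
Step 5

Step 5 is incorrect due to a sign flip.
The step shows: 6/z**4
The correct value should be: -6/z**4

Explanation: The sign of the whole expression was flipped: the term -6/z**4 was incorrectly written as 6/z**4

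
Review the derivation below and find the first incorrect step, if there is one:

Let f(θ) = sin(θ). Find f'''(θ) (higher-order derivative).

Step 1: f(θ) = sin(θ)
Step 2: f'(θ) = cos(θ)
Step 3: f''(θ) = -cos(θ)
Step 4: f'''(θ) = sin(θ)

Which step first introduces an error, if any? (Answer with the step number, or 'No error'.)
Step 3

Step 3 is incorrect due to a wrong trig function.
The step shows: -cos(θ)
The correct value should be: -sin(θ)

Explanation: sin(θ) was incorrectly written as cos(θ): the term -sin(θ) was incorrectly written as -cos(θ)
The later steps are derived from this incorrect expression, so the error originates in Step 3.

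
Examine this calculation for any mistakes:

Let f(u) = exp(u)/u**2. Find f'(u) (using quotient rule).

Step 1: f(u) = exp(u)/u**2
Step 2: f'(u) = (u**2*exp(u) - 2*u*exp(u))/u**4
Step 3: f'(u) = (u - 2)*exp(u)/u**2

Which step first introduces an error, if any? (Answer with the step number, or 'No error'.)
Step 3

Step 3 is incorrect due to a wrong exponent.
The step shows: (u - 2)*exp(u)/u**2
The correct value should be: (u - 2)*exp(u)/u**3

Explanation: The exponent -3 on u was incorrectly written as -2: the term (u - 2)*exp(u)/u**3 was incorrectly written as (u - 2)*exp(u)/u**2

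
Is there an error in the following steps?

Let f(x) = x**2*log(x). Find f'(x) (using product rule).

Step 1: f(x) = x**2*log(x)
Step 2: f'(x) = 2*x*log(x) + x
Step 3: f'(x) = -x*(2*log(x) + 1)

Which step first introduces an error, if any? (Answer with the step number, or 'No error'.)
Step 3

Step 3 is incorrect due to a sign flip.
The step shows: -x*(2*log(x) + 1)
The correct value should be: x*(2*log(x) + 1)

Explanation: The sign of the whole expression was flipped: the term x*(2*log(x) + 1) was incorrectly written as -x*(2*log(x) + 1)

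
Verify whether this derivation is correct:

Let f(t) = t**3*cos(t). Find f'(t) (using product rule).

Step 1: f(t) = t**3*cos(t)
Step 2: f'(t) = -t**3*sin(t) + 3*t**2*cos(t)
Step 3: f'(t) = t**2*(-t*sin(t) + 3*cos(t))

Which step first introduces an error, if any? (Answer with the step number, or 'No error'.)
No error

All steps in this derivation are correct.
The final answer f'(t) = t**2*(-t*sin(t) + 3*cos(t)) is valid.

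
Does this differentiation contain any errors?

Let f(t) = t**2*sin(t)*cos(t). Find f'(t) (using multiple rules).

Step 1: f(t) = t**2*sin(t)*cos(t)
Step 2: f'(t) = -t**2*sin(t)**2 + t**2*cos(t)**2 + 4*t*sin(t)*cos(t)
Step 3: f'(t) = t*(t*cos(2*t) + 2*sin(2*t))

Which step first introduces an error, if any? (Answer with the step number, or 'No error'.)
Step 2

Step 2 is incorrect due to a wrong coefficient.
The step shows: -t**2*sin(t)**2 + t**2*cos(t)**2 + 4*t*sin(t)*cos(t)
The correct value should be: -t**2*sin(t)**2 + t**2*cos(t)**2 + 2*t*sin(t)*cos(t)

Explanation: The coefficient 2 was incorrectly written as 4: the term 2*t*sin(t)*cos(t) was incorrectly written as 4*t*sin(t)*cos(t)
The later steps are derived from this incorrect expression, so the error originates in Step 2.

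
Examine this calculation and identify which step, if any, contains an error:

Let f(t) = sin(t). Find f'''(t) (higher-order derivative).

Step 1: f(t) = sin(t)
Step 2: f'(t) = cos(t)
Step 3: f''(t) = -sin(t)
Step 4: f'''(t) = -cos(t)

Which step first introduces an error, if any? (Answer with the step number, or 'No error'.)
No error

All steps in this derivation are correct.
The final answer f'''(t) = -cos(t) is valid.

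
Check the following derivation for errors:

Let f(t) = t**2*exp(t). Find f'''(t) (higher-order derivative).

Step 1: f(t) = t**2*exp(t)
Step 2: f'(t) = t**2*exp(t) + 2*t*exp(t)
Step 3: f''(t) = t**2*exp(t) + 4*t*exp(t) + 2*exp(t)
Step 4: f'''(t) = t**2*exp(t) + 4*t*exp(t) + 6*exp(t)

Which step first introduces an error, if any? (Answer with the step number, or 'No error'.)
Step 4

Step 4 is incorrect due to a wrong coefficient.
The step shows: t**2*exp(t) + 4*t*exp(t) + 6*exp(t)
The correct value should be: t**2*exp(t) + 6*t*exp(t) + 6*exp(t)

Explanation: The coefficient 6 was incorrectly written as 4: the term 6*t*exp(t) was incorrectly written as 4*t*exp(t)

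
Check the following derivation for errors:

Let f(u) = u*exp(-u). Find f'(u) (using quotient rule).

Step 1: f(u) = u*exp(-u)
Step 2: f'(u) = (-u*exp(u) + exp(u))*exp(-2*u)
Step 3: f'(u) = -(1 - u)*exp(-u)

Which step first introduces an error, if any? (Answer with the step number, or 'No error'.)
Step 3

Step 3 is incorrect due to a sign flip.
The step shows: -(1 - u)*exp(-u)
The correct value should be: (1 - u)*exp(-u)

Explanation: The sign of the whole expression was flipped: the term (1 - u)*exp(-u) was incorrectly written as -(1 - u)*exp(-u)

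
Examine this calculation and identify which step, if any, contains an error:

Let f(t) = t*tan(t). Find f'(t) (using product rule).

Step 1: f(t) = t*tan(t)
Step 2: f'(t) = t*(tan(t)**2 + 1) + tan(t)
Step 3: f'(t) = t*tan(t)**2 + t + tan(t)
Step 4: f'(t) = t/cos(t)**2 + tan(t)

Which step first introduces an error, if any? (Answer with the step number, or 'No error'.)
No error

All steps in this derivation are correct.
The final answer f'(t) = t/cos(t)**2 + tan(t) is valid.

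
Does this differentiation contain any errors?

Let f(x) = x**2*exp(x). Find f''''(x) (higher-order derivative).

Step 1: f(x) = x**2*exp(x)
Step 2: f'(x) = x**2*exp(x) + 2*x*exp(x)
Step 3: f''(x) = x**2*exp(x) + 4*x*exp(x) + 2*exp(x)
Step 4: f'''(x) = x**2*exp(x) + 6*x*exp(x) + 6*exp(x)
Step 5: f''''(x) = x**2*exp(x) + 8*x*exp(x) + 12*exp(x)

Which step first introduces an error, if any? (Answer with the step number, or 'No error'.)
No error

All steps in this derivation are correct.
The final answer f''''(x) = x**2*exp(x) + 8*x*exp(x) + 12*exp(x) is valid.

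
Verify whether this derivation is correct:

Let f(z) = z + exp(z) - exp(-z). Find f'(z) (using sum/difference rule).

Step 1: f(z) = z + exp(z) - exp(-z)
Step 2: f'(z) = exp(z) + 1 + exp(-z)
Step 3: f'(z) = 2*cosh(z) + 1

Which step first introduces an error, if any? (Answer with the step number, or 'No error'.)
No error

All steps in this derivation are correct.
The final answer f'(z) = 2*cosh(z) + 1 is valid.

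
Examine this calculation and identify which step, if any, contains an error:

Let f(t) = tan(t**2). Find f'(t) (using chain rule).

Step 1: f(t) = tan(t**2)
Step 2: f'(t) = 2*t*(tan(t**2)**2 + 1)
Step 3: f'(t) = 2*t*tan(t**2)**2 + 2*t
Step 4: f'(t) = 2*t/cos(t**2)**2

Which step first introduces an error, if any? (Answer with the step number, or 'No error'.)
No error

All steps in this derivation are correct.
The final answer f'(t) = 2*t/cos(t**2)**2 is valid.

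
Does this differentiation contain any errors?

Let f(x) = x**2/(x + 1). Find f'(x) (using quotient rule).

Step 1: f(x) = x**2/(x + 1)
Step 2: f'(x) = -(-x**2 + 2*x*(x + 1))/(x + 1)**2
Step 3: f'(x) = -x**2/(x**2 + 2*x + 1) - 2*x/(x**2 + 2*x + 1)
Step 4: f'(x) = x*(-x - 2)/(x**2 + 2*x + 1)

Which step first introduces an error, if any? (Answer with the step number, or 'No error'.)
Step 2

Step 2 is incorrect due to a sign flip.
The step shows: -(-x**2 + 2*x*(x + 1))/(x + 1)**2
The correct value should be: (-x**2 + 2*x*(x + 1))/(x + 1)**2

Explanation: The sign of the whole expression was flipped: the term (-x**2 + 2*x*(x + 1))/(x + 1)**2 was incorrectly written as -(-x**2 + 2*x*(x + 1))/(x + 1)**2
The later steps are derived from this incorrect expression, so the error originates in Step 2.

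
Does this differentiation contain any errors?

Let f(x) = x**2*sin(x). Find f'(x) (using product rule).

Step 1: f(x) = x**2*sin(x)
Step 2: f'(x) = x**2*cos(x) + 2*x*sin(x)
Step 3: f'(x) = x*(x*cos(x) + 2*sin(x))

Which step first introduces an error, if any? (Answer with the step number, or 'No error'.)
No error

All steps in this derivation are correct.
The final answer f'(x) = x*(x*cos(x) + 2*sin(x)) is valid.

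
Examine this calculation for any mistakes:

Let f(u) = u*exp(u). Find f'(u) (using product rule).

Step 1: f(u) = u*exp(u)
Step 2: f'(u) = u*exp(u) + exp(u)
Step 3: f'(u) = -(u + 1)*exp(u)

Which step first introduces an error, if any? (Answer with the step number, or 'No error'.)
Step 3

Step 3 is incorrect due to a sign flip.
The step shows: -(u + 1)*exp(u)
The correct value should be: (u + 1)*exp(u)

Explanation: The sign of the whole expression was flipped: the term (u + 1)*exp(u) was incorrectly written as -(u + 1)*exp(u)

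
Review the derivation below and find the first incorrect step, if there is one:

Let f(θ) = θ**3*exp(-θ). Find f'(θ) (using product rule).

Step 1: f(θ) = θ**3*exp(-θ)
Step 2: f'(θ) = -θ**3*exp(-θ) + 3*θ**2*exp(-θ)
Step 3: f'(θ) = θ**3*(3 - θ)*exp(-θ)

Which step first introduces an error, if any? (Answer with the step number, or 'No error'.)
Step 3

Step 3 is incorrect due to a wrong exponent.
The step shows: θ**3*(3 - θ)*exp(-θ)
The correct value should be: θ**2*(3 - θ)*exp(-θ)

Explanation: The exponent 2 on θ was incorrectly written as 3: the term θ**2*(3 - θ)*exp(-θ) was incorrectly written as θ**3*(3 - θ)*exp(-θ)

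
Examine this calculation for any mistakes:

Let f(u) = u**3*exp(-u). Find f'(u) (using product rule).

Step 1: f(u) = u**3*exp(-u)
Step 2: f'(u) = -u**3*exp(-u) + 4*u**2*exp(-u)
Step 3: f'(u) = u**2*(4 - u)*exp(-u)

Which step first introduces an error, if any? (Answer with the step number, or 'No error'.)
Step 2

Step 2 is incorrect due to a wrong coefficient.
The step shows: -u**3*exp(-u) + 4*u**2*exp(-u)
The correct value should be: -u**3*exp(-u) + 3*u**2*exp(-u)

Explanation: The coefficient 3 was incorrectly written as 4: the term 3*u**2*exp(-u) was incorrectly written as 4*u**2*exp(-u)
The later steps are derived from this incorrect expression, so the error originates in Step 2.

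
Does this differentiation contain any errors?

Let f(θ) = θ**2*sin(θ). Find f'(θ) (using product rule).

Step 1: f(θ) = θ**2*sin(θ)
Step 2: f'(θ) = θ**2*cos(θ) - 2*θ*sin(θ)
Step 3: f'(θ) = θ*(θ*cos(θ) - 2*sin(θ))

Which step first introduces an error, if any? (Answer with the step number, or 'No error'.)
Step 2

Step 2 is incorrect due to a sign flip.
The step shows: θ**2*cos(θ) - 2*θ*sin(θ)
The correct value should be: θ**2*cos(θ) + 2*θ*sin(θ)

Explanation: The sign of one term was flipped: the term 2*θ*sin(θ) was incorrectly written as -2*θ*sin(θ)
The later steps are derived from this incorrect expression, so the error originates in Step 2.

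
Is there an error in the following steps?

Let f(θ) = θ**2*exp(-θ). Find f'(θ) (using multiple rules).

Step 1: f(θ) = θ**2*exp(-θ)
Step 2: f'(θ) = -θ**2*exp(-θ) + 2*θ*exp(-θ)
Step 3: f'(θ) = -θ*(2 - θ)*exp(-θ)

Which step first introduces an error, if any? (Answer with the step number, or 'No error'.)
Step 3

Step 3 is incorrect due to a sign flip.
The step shows: -θ*(2 - θ)*exp(-θ)
The correct value should be: θ*(2 - θ)*exp(-θ)

Explanation: The sign of the whole expression was flipped: the term θ*(2 - θ)*exp(-θ) was incorrectly written as -θ*(2 - θ)*exp(-θ)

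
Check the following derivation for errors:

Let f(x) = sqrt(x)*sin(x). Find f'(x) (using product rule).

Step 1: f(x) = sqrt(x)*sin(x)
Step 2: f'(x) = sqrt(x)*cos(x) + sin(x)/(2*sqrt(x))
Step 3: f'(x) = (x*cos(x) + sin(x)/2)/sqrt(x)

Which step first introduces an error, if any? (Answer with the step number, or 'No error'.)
No error

All steps in this derivation are correct.
The final answer f'(x) = (x*cos(x) + sin(x)/2)/sqrt(x) is valid.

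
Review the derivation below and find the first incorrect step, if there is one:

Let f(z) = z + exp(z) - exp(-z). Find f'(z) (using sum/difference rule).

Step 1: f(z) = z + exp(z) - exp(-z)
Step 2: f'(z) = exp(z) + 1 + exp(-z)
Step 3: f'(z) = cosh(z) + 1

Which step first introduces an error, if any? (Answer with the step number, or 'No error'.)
Step 3

Step 3 is incorrect due to a wrong coefficient.
The step shows: cosh(z) + 1
The correct value should be: 2*cosh(z) + 1

Explanation: The coefficient 2 was incorrectly written as 1: the term 2*cosh(z) was incorrectly written as cosh(z)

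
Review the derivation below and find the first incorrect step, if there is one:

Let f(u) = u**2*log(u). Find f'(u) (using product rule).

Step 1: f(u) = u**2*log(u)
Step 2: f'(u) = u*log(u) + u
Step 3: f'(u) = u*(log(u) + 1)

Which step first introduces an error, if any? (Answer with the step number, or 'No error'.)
Step 2

Step 2 is incorrect due to a wrong coefficient.
The step shows: u*log(u) + u
The correct value should be: 2*u*log(u) + u

Explanation: The coefficient 2 was incorrectly written as 1: the term 2*u*log(u) was incorrectly written as u*log(u)
The later steps are derived from this incorrect expression, so the error originates in Step 2.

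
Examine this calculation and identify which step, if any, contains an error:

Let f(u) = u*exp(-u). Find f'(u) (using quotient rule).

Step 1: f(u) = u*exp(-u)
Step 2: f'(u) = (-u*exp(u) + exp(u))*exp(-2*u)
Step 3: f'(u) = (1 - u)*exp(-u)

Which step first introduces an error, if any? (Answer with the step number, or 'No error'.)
No error

All steps in this derivation are correct.
The final answer f'(u) = (1 - u)*exp(-u) is valid.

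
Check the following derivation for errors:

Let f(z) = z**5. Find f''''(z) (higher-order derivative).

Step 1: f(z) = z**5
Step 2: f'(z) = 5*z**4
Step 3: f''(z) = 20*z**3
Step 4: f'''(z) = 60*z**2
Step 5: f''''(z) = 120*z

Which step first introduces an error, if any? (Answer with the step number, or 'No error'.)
No error

All steps in this derivation are correct.
The final answer f''''(z) = 120*z is valid.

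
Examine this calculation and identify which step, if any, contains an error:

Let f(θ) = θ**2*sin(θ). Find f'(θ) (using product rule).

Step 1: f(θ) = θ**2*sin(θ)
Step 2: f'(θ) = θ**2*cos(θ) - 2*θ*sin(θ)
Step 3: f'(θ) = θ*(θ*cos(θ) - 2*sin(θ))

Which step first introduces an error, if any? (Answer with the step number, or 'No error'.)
Step 2

Step 2 is incorrect due to a sign flip.
The step shows: θ**2*cos(θ) - 2*θ*sin(θ)
The correct value should be: θ**2*cos(θ) + 2*θ*sin(θ)

Explanation: The sign of one term was flipped: the term 2*θ*sin(θ) was incorrectly written as -2*θ*sin(θ)
The later steps are derived from this incorrect expression, so the error originates in Step 2.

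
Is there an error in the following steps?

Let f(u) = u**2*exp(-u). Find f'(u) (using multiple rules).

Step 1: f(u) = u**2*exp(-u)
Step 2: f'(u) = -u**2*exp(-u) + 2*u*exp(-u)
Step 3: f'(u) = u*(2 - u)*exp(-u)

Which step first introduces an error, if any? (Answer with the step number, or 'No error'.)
No error

All steps in this derivation are correct.
The final answer f'(u) = u*(2 - u)*exp(-u) is valid.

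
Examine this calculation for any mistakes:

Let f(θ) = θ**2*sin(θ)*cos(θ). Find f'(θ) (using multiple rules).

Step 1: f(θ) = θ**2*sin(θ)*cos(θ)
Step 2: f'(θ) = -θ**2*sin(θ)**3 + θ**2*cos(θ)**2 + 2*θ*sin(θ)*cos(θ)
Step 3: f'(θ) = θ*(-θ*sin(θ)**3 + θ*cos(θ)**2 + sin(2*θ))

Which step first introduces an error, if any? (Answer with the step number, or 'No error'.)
Step 2

Step 2 is incorrect due to a wrong exponent.
The step shows: -θ**2*sin(θ)**3 + θ**2*cos(θ)**2 + 2*θ*sin(θ)*cos(θ)
The correct value should be: -θ**2*sin(θ)**2 + θ**2*cos(θ)**2 + 2*θ*sin(θ)*cos(θ)

Explanation: The exponent 2 on sin(θ) was incorrectly written as 3: the term -θ**2*sin(θ)**2 was incorrectly written as -θ**2*sin(θ)**3
The later steps are derived from this incorrect expression, so the error originates in Step 2.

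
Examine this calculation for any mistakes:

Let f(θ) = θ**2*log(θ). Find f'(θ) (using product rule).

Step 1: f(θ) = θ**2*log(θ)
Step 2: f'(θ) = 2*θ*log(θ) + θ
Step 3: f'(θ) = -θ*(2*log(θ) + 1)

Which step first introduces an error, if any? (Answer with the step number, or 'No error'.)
Step 3

Step 3 is incorrect due to a sign flip.
The step shows: -θ*(2*log(θ) + 1)
The correct value should be: θ*(2*log(θ) + 1)

Explanation: The sign of the whole expression was flipped: the term θ*(2*log(θ) + 1) was incorrectly written as -θ*(2*log(θ) + 1)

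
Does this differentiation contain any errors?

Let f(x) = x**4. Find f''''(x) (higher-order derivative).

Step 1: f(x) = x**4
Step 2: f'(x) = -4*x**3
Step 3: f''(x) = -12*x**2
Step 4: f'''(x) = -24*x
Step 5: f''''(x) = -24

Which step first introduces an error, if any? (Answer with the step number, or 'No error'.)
Step 2

Step 2 is incorrect due to a sign flip.
The step shows: -4*x**3
The correct value should be: 4*x**3

Explanation: The sign of the whole expression was flipped: the term 4*x**3 was incorrectly written as -4*x**3
The later steps are derived from this incorrect expression, so the error originates in Step 2.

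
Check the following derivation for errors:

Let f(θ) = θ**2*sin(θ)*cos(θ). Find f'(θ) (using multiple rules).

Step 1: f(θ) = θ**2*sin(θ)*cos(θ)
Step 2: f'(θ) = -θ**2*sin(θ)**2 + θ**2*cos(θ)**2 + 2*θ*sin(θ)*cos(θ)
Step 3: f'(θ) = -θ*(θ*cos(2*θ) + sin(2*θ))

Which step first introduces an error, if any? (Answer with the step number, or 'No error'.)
Step 3

Step 3 is incorrect due to a sign flip.
The step shows: -θ*(θ*cos(2*θ) + sin(2*θ))
The correct value should be: θ*(θ*cos(2*θ) + sin(2*θ))

Explanation: The sign of the whole expression was flipped: the term θ*(θ*cos(2*θ) + sin(2*θ)) was incorrectly written as -θ*(θ*cos(2*θ) + sin(2*θ))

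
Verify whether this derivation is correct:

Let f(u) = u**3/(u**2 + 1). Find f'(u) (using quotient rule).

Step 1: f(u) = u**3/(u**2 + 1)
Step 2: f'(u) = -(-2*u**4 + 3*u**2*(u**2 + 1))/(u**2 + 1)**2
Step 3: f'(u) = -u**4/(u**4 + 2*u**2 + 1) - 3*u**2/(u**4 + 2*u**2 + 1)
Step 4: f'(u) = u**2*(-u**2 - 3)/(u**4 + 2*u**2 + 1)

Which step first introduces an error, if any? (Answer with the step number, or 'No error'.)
Step 2

Step 2 is incorrect due to a sign flip.
The step shows: -(-2*u**4 + 3*u**2*(u**2 + 1))/(u**2 + 1)**2
The correct value should be: (-2*u**4 + 3*u**2*(u**2 + 1))/(u**2 + 1)**2

Explanation: The sign of the whole expression was flipped: the term (-2*u**4 + 3*u**2*(u**2 + 1))/(u**2 + 1)**2 was incorrectly written as -(-2*u**4 + 3*u**2*(u**2 + 1))/(u**2 + 1)**2
The later steps are derived from this incorrect expression, so the error originates in Step 2.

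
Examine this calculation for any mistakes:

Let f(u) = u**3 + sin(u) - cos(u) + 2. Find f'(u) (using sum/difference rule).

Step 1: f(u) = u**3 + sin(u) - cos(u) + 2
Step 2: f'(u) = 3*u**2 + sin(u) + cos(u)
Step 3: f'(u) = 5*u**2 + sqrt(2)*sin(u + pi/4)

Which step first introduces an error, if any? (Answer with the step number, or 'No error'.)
Step 3

Step 3 is incorrect due to a wrong coefficient.
The step shows: 5*u**2 + sqrt(2)*sin(u + pi/4)
The correct value should be: 3*u**2 + sqrt(2)*sin(u + pi/4)

Explanation: The coefficient 3 was incorrectly written as 5: the term 3*u**2 was incorrectly written as 5*u**2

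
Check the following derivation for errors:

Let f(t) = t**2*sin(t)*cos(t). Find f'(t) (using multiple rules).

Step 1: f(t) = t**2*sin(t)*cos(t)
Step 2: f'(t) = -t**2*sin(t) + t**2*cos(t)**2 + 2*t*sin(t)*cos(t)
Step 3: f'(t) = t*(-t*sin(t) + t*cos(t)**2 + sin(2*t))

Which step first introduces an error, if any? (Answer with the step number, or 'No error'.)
Step 2

Step 2 is incorrect due to a wrong exponent.
The step shows: -t**2*sin(t) + t**2*cos(t)**2 + 2*t*sin(t)*cos(t)
The correct value should be: -t**2*sin(t)**2 + t**2*cos(t)**2 + 2*t*sin(t)*cos(t)

Explanation: The exponent 2 on sin(t) was incorrectly written as 1: the term -t**2*sin(t)**2 was incorrectly written as -t**2*sin(t)
The later steps are derived from this incorrect expression, so the error originates in Step 2.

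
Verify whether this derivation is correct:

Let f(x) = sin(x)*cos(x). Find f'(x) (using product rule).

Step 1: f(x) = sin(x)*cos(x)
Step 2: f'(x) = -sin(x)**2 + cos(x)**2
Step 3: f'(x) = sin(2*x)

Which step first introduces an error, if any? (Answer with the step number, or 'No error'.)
Step 3

Step 3 is incorrect due to a wrong trig function.
The step shows: sin(2*x)
The correct value should be: cos(2*x)

Explanation: cos(2*x) was incorrectly written as sin(2*x): the term cos(2*x) was incorrectly written as sin(2*x)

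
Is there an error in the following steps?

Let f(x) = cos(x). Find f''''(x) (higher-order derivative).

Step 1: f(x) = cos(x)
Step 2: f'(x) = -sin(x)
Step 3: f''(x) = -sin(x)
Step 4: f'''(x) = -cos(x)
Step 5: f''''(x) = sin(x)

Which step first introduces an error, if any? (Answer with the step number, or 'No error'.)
Step 3

Step 3 is incorrect due to a wrong trig function.
The step shows: -sin(x)
The correct value should be: -cos(x)

Explanation: cos(x) was incorrectly written as sin(x): the term -cos(x) was incorrectly written as -sin(x)
The later steps are derived from this incorrect expression, so the error originates in Step 3.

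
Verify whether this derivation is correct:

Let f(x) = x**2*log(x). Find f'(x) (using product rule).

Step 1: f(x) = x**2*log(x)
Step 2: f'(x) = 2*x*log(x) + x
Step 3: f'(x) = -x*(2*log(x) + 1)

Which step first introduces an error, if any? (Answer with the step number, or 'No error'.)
Step 3

Step 3 is incorrect due to a sign flip.
The step shows: -x*(2*log(x) + 1)
The correct value should be: x*(2*log(x) + 1)

Explanation: The sign of the whole expression was flipped: the term x*(2*log(x) + 1) was incorrectly written as -x*(2*log(x) + 1)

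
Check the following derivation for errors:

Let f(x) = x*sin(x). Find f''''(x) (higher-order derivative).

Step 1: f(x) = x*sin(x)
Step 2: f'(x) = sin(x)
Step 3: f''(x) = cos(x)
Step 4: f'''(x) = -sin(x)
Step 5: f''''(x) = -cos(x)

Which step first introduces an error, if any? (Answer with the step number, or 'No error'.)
Step 2

Step 2 is incorrect due to a dropped term.
The step shows: sin(x)
The correct value should be: x*cos(x) + sin(x)

Explanation: A term was dropped: the term x*cos(x) was incorrectly omitted
The later steps are derived from this incorrect expression, so the error originates in Step 2.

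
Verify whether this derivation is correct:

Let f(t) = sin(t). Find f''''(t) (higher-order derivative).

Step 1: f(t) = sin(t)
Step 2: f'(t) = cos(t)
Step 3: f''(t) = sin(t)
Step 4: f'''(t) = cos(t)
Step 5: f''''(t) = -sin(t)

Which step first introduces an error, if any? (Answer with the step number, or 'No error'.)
Step 3

Step 3 is incorrect due to a sign flip.
The step shows: sin(t)
The correct value should be: -sin(t)

Explanation: The sign of the whole expression was flipped: the term -sin(t) was incorrectly written as sin(t)
The later steps are derived from this incorrect expression, so the error originates in Step 3.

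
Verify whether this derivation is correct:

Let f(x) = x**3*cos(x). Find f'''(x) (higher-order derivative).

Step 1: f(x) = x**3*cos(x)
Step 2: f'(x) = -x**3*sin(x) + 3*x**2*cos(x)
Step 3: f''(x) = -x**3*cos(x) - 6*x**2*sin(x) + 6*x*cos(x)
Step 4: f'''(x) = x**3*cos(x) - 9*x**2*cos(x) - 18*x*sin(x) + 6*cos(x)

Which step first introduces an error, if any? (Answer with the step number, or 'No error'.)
Step 4

Step 4 is incorrect due to a wrong trig function.
The step shows: x**3*cos(x) - 9*x**2*cos(x) - 18*x*sin(x) + 6*cos(x)
The correct value should be: x**3*sin(x) - 9*x**2*cos(x) - 18*x*sin(x) + 6*cos(x)

Explanation: sin(x) was incorrectly written as cos(x): the term x**3*sin(x) was incorrectly written as x**3*cos(x)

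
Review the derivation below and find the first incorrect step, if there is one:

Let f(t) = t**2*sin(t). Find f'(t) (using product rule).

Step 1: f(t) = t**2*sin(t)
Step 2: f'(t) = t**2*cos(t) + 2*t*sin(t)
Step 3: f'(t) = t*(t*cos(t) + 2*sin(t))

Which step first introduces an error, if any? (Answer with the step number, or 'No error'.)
No error

All steps in this derivation are correct.
The final answer f'(t) = t*(t*cos(t) + 2*sin(t)) is valid.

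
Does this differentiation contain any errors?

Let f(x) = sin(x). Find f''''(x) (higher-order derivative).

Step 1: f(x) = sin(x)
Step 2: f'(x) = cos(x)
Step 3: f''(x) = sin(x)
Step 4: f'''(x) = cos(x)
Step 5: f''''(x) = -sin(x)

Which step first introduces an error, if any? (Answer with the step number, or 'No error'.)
Step 3

Step 3 is incorrect due to a sign flip.
The step shows: sin(x)
The correct value should be: -sin(x)

Explanation: The sign of the whole expression was flipped: the term -sin(x) was incorrectly written as sin(x)
The later steps are derived from this incorrect expression, so the error originates in Step 3.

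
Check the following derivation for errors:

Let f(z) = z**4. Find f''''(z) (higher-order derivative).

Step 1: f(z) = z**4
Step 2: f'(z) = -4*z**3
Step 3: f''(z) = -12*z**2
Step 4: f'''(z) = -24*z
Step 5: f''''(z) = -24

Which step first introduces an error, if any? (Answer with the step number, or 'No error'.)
Step 2

Step 2 is incorrect due to a sign flip.
The step shows: -4*z**3
The correct value should be: 4*z**3

Explanation: The sign of the whole expression was flipped: the term 4*z**3 was incorrectly written as -4*z**3
The later steps are derived from this incorrect expression, so the error originates in Step 2.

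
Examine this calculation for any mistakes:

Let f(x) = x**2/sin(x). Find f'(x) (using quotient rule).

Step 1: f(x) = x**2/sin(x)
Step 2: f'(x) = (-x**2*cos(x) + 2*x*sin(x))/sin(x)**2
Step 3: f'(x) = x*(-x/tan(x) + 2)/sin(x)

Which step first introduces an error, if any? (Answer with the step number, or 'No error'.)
No error

All steps in this derivation are correct.
The final answer f'(x) = x*(-x/tan(x) + 2)/sin(x) is valid.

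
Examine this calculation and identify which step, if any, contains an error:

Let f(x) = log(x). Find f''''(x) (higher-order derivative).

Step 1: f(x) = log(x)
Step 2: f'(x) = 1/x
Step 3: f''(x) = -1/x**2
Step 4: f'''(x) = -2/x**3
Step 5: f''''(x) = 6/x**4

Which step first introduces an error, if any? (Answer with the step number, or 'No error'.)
Step 4

Step 4 is incorrect due to a sign flip.
The step shows: -2/x**3
The correct value should be: 2/x**3

Explanation: The sign of the whole expression was flipped: the term 2/x**3 was incorrectly written as -2/x**3
The later steps are derived from this incorrect expression, so the error originates in Step 4.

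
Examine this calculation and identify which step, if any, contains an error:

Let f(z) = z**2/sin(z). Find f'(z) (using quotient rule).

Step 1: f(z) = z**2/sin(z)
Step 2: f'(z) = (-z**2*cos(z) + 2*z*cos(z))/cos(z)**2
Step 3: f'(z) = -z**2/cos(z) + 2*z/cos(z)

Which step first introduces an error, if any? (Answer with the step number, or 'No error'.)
Step 2

Step 2 is incorrect due to a wrong trig function.
The step shows: (-z**2*cos(z) + 2*z*cos(z))/cos(z)**2
The correct value should be: (-z**2*cos(z) + 2*z*sin(z))/sin(z)**2

Explanation: sin(z) was incorrectly written as cos(z): the term (-z**2*cos(z) + 2*z*sin(z))/sin(z)**2 was incorrectly written as (-z**2*cos(z) + 2*z*cos(z))/cos(z)**2
The later steps are derived from this incorrect expression, so the error originates in Step 2.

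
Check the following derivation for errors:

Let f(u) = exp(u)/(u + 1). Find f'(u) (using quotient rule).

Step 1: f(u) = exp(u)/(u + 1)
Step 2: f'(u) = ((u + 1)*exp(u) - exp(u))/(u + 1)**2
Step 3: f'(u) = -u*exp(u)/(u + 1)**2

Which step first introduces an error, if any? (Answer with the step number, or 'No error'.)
Step 3

Step 3 is incorrect due to a sign flip.
The step shows: -u*exp(u)/(u + 1)**2
The correct value should be: u*exp(u)/(u + 1)**2

Explanation: The sign of the whole expression was flipped: the term u*exp(u)/(u + 1)**2 was incorrectly written as -u*exp(u)/(u + 1)**2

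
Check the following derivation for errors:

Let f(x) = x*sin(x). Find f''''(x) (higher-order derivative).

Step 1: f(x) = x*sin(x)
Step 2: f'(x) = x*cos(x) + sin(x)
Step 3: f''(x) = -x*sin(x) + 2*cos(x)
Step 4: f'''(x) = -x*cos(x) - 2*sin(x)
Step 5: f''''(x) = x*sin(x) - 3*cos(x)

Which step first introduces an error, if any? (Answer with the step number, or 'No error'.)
Step 4

Step 4 is incorrect due to a wrong coefficient.
The step shows: -x*cos(x) - 2*sin(x)
The correct value should be: -x*cos(x) - 3*sin(x)

Explanation: The coefficient -3 was incorrectly written as -2: the term -3*sin(x) was incorrectly written as -2*sin(x)
The later steps are derived from this incorrect expression, so the error originates in Step 4.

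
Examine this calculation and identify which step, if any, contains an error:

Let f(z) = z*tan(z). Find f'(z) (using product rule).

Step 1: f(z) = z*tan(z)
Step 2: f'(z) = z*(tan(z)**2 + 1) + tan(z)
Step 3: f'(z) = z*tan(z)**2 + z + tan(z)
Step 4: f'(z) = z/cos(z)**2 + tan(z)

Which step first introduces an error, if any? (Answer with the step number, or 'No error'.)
No error

All steps in this derivation are correct.
The final answer f'(z) = z/cos(z)**2 + tan(z) is valid.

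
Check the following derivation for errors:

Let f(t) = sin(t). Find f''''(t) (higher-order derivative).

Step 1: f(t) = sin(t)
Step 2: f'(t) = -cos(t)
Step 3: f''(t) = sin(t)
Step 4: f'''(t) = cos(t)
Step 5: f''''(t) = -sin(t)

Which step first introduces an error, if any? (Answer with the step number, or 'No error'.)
Step 2

Step 2 is incorrect due to a sign flip.
The step shows: -cos(t)
The correct value should be: cos(t)

Explanation: The sign of the whole expression was flipped: the term cos(t) was incorrectly written as -cos(t)
The later steps are derived from this incorrect expression, so the error originates in Step 2.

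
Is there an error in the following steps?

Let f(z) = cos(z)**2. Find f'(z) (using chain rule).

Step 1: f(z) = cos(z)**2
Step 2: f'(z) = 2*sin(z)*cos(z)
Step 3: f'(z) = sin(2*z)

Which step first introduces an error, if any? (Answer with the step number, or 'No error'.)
Step 2

Step 2 is incorrect due to a sign flip.
The step shows: 2*sin(z)*cos(z)
The correct value should be: -2*sin(z)*cos(z)

Explanation: The sign of the whole expression was flipped: the term -2*sin(z)*cos(z) was incorrectly written as 2*sin(z)*cos(z)
The later steps are derived from this incorrect expression, so the error originates in Step 2.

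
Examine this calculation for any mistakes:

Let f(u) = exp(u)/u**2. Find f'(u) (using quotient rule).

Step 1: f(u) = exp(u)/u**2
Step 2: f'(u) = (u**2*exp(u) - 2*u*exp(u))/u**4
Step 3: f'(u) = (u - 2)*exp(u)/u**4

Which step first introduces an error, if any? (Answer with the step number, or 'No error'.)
Step 3

Step 3 is incorrect due to a wrong exponent.
The step shows: (u - 2)*exp(u)/u**4
The correct value should be: (u - 2)*exp(u)/u**3

Explanation: The exponent -3 on u was incorrectly written as -4: the term (u - 2)*exp(u)/u**3 was incorrectly written as (u - 2)*exp(u)/u**4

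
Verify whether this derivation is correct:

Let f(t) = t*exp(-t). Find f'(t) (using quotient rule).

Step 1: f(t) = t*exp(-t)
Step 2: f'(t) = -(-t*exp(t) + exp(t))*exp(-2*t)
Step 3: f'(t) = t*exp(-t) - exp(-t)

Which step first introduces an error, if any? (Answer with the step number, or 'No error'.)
Step 2

Step 2 is incorrect due to a sign flip.
The step shows: -(-t*exp(t) + exp(t))*exp(-2*t)
The correct value should be: (-t*exp(t) + exp(t))*exp(-2*t)

Explanation: The sign of the whole expression was flipped: the term (-t*exp(t) + exp(t))*exp(-2*t) was incorrectly written as -(-t*exp(t) + exp(t))*exp(-2*t)
The later steps are derived from this incorrect expression, so the error originates in Step 2.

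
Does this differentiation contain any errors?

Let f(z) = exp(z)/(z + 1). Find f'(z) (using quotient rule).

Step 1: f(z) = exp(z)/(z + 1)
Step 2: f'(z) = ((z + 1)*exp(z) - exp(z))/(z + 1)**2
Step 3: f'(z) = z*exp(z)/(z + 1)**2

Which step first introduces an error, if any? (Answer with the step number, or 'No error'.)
No error

All steps in this derivation are correct.
The final answer f'(z) = z*exp(z)/(z + 1)**2 is valid.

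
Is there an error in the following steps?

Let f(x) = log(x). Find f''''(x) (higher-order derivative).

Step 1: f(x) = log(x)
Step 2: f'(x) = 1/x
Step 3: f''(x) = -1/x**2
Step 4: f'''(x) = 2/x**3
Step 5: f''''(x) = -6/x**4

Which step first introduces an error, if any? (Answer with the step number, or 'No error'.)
No error

All steps in this derivation are correct.
The final answer f''''(x) = -6/x**4 is valid.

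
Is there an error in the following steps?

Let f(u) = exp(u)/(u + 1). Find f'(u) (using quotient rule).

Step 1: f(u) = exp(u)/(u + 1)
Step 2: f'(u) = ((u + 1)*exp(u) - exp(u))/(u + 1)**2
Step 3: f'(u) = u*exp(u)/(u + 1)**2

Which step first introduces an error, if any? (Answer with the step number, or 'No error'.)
No error

All steps in this derivation are correct.
The final answer f'(u) = u*exp(u)/(u + 1)**2 is valid.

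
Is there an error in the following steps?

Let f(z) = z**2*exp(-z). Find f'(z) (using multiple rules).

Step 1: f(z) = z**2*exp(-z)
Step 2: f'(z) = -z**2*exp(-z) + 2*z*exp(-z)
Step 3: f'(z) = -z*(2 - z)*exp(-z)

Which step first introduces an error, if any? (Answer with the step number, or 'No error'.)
Step 3

Step 3 is incorrect due to a sign flip.
The step shows: -z*(2 - z)*exp(-z)
The correct value should be: z*(2 - z)*exp(-z)

Explanation: The sign of the whole expression was flipped: the term z*(2 - z)*exp(-z) was incorrectly written as -z*(2 - z)*exp(-z)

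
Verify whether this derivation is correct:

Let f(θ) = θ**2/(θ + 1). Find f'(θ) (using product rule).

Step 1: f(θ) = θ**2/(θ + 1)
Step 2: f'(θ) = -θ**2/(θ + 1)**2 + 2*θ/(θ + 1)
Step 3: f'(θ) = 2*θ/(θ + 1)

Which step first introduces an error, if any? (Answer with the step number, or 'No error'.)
Step 3

Step 3 is incorrect due to a dropped term.
The step shows: 2*θ/(θ + 1)
The correct value should be: -θ**2/(θ**2 + 2*θ + 1) + 2*θ/(θ + 1)

Explanation: A term was dropped: the term -θ**2/(θ**2 + 2*θ + 1) was incorrectly omitted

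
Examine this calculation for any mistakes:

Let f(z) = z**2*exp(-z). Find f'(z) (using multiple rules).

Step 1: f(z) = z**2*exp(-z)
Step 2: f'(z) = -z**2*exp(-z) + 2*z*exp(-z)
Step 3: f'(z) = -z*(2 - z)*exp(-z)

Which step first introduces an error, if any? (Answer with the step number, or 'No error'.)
Step 3

Step 3 is incorrect due to a sign flip.
The step shows: -z*(2 - z)*exp(-z)
The correct value should be: z*(2 - z)*exp(-z)

Explanation: The sign of the whole expression was flipped: the term z*(2 - z)*exp(-z) was incorrectly written as -z*(2 - z)*exp(-z)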